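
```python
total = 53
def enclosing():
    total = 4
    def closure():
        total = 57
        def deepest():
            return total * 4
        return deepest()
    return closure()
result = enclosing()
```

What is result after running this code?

Step 1: deepest() looks up total through LEGB: not local, finds total = 57 in enclosing closure().
Step 2: Returns 57 * 4 = 228.
Step 3: result = 228

The answer is 228.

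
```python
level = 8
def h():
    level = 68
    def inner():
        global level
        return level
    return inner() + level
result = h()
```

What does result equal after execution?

Step 1: Global level = 8. h() shadows with local level = 68.
Step 2: inner() uses global keyword, so inner() returns global level = 8.
Step 3: h() returns 8 + 68 = 76

The answer is 76.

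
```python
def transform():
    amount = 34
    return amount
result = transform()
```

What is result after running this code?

Step 1: transform() defines amount = 34 in its local scope.
Step 2: return amount finds the local variable amount = 34.
Step 3: result = 34

The answer is 34.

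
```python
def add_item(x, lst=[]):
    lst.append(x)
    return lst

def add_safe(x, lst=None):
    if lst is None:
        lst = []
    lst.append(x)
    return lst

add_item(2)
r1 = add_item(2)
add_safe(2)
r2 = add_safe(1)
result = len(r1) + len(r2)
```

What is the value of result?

Step 1: add_item shares mutable default: after 2 calls, lst = [2, 2], len = 2.
Step 2: add_safe creates fresh list each time: r2 = [1], len = 1.
Step 3: result = 2 + 1 = 3

The answer is 3.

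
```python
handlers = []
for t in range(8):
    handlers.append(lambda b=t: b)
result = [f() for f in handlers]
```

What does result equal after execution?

Step 1: Default arg b=t captures t at each iteration.
Step 2: Each lambda has its own default: 0, 1, ..., 7.
Step 3: result = [0, 1, 2, 3, 4, 5, 6, 7]

The answer is [0, 1, 2, 3, 4, 5, 6, 7].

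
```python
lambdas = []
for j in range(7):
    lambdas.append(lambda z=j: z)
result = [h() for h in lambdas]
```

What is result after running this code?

Step 1: Default arg z=j captures j at each iteration.
Step 2: Each lambda has its own default: 0, 1, ..., 6.
Step 3: result = [0, 1, 2, 3, 4, 5, 6]

The answer is [0, 1, 2, 3, 4, 5, 6].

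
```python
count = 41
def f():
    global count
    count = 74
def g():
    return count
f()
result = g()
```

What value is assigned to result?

Step 1: count = 41.
Step 2: f() sets global count = 74.
Step 3: g() reads global count = 74. result = 74

The answer is 74.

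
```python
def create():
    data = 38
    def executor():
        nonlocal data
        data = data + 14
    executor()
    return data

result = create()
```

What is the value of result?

Step 1: create() sets data = 38.
Step 2: executor() uses nonlocal to modify data in create's scope: data = 38 + 14 = 52.
Step 3: create() returns the modified data = 52

The answer is 52.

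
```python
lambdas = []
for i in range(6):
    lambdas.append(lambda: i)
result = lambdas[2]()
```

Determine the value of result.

Step 1: The loop creates 6 lambdas, all referencing the same variable i.
Step 2: After the loop, i = 5 (final value).
Step 3: lambdas[2]() looks up i at call time and finds 5. This is the late binding gotcha. result = 5

The answer is 5.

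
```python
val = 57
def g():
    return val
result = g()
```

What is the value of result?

Step 1: val = 57 is defined in the global scope.
Step 2: g() looks up val. No local val exists, so Python checks the global scope via LEGB rule and finds val = 57.
Step 3: result = 57

The answer is 57.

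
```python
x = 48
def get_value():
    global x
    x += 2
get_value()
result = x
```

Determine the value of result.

Step 1: x = 48 globally.
Step 2: get_value() modifies global x: x += 2 = 50.
Step 3: result = 50

The answer is 50.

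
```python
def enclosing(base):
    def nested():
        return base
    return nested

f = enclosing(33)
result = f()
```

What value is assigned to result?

Step 1: enclosing(33) creates closure capturing base = 33.
Step 2: f() returns the captured base = 33.
Step 3: result = 33

The answer is 33.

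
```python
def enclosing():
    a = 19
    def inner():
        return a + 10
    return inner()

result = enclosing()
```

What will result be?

Step 1: enclosing() defines a = 19.
Step 2: inner() reads a = 19 from enclosing scope, returns 19 + 10 = 29.
Step 3: result = 29

The answer is 29.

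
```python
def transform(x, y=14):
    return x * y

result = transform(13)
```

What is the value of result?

Step 1: transform(13) uses default y = 14.
Step 2: Returns 13 * 14 = 182.
Step 3: result = 182

The answer is 182.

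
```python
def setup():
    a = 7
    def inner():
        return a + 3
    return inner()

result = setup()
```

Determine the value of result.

Step 1: setup() defines a = 7.
Step 2: inner() reads a = 7 from enclosing scope, returns 7 + 3 = 10.
Step 3: result = 10

The answer is 10.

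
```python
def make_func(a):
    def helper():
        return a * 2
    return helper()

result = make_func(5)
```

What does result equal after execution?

Step 1: make_func(5) binds parameter a = 5.
Step 2: helper() accesses a = 5 from enclosing scope.
Step 3: result = 5 * 2 = 10

The answer is 10.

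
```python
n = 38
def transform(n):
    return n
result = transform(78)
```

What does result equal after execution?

Step 1: Global n = 38.
Step 2: transform(78) takes parameter n = 78, which shadows the global.
Step 3: result = 78

The answer is 78.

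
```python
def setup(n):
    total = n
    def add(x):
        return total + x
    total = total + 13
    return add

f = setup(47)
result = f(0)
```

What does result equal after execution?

Step 1: setup(47) sets total = 47, then total = 47 + 13 = 60.
Step 2: Closures capture by reference, so add sees total = 60.
Step 3: f(0) returns 60 + 0 = 60

The answer is 60.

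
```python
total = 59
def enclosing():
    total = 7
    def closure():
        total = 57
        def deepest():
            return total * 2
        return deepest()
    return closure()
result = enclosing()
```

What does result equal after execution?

Step 1: deepest() looks up total through LEGB: not local, finds total = 57 in enclosing closure().
Step 2: Returns 57 * 2 = 114.
Step 3: result = 114

The answer is 114.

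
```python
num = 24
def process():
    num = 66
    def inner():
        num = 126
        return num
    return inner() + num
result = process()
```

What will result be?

Step 1: process() has local num = 66. inner() has local num = 126.
Step 2: inner() returns its local num = 126.
Step 3: process() returns 126 + its own num (66) = 192

The answer is 192.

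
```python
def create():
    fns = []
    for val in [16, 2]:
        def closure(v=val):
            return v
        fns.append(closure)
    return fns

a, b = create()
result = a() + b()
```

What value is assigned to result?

Step 1: Default argument v=val captures val at each iteration.
Step 2: a() returns 16 (captured at first iteration), b() returns 2 (captured at second).
Step 3: result = 16 + 2 = 18

The answer is 18.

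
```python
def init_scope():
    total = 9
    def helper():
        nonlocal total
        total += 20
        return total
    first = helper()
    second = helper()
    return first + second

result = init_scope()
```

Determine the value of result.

Step 1: total starts at 9.
Step 2: First call: total = 9 + 20 = 29, returns 29.
Step 3: Second call: total = 29 + 20 = 49, returns 49.
Step 4: result = 29 + 49 = 78

The answer is 78.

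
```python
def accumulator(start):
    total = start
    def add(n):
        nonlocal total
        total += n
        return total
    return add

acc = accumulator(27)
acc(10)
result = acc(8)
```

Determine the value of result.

Step 1: accumulator(27) creates closure with total = 27.
Step 2: First acc(10): total = 27 + 10 = 37.
Step 3: Second acc(8): total = 37 + 8 = 45. result = 45

The answer is 45.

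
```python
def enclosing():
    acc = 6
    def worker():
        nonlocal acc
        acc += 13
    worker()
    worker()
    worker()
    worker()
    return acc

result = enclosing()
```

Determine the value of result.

Step 1: acc starts at 6.
Step 2: worker() is called 4 times, each adding 13.
Step 3: acc = 6 + 13 * 4 = 58

The answer is 58.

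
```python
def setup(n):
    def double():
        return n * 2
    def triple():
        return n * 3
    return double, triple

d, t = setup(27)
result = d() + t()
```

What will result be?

Step 1: Both closures capture the same n = 27.
Step 2: d() = 27 * 2 = 54, t() = 27 * 3 = 81.
Step 3: result = 54 + 81 = 135

The answer is 135.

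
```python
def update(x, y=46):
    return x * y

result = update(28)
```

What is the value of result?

Step 1: update(28) uses default y = 46.
Step 2: Returns 28 * 46 = 1288.
Step 3: result = 1288

The answer is 1288.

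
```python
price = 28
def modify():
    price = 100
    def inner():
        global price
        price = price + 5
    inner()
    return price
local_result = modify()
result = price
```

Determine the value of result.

Step 1: Global price = 28. modify() creates local price = 100.
Step 2: inner() declares global price and adds 5: global price = 28 + 5 = 33.
Step 3: modify() returns its local price = 100 (unaffected by inner).
Step 4: result = global price = 33

The answer is 33.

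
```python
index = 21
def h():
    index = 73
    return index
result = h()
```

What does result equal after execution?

Step 1: Global index = 21.
Step 2: h() creates local index = 73, shadowing the global.
Step 3: Returns local index = 73. result = 73

The answer is 73.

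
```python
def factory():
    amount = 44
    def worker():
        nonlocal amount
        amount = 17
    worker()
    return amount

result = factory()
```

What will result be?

Step 1: factory() sets amount = 44.
Step 2: worker() uses nonlocal to reassign amount = 17.
Step 3: result = 17

The answer is 17.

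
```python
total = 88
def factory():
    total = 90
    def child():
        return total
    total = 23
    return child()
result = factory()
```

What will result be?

Step 1: factory() sets total = 90, then later total = 23.
Step 2: child() is called after total is reassigned to 23. Closures capture variables by reference, not by value.
Step 3: result = 23

The answer is 23.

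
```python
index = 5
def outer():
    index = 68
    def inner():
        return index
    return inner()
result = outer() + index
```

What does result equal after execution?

Step 1: Global index = 5. outer() shadows with index = 68.
Step 2: inner() returns enclosing index = 68. outer() = 68.
Step 3: result = 68 + global index (5) = 73

The answer is 73.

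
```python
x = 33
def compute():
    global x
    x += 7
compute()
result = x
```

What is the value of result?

Step 1: x = 33 globally.
Step 2: compute() modifies global x: x += 7 = 40.
Step 3: result = 40

The answer is 40.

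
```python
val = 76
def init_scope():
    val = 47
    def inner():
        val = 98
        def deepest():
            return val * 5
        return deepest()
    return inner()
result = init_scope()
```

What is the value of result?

Step 1: deepest() looks up val through LEGB: not local, finds val = 98 in enclosing inner().
Step 2: Returns 98 * 5 = 490.
Step 3: result = 490

The answer is 490.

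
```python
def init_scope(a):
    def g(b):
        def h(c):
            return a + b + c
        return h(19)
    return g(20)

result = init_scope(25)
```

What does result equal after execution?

Step 1: a = 25, b = 20, c = 19 across three nested scopes.
Step 2: h() accesses all three via LEGB rule.
Step 3: result = 25 + 20 + 19 = 64

The answer is 64.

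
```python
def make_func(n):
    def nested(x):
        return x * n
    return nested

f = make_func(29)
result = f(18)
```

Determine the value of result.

Step 1: make_func(29) creates a closure capturing n = 29.
Step 2: f(18) computes 18 * 29 = 522.
Step 3: result = 522

The answer is 522.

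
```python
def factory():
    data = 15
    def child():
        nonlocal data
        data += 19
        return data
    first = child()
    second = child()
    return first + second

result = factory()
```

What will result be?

Step 1: data starts at 15.
Step 2: First call: data = 15 + 19 = 34, returns 34.
Step 3: Second call: data = 34 + 19 = 53, returns 53.
Step 4: result = 34 + 53 = 87

The answer is 87.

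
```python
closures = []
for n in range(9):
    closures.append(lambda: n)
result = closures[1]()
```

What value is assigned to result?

Step 1: The loop creates 9 lambdas, all referencing the same variable n.
Step 2: After the loop, n = 8 (final value).
Step 3: closures[1]() looks up n at call time and finds 8. This is the late binding gotcha. result = 8

The answer is 8.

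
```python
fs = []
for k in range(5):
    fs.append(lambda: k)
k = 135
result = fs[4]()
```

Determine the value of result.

Step 1: Lambdas capture the variable k by reference, not by value.
Step 2: After the loop, k is reassigned to 135.
Step 3: fs[4]() looks up the current k = 135. result = 135

The answer is 135.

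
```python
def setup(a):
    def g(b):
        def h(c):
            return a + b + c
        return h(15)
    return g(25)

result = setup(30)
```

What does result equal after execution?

Step 1: a = 30, b = 25, c = 15 across three nested scopes.
Step 2: h() accesses all three via LEGB rule.
Step 3: result = 30 + 25 + 15 = 70

The answer is 70.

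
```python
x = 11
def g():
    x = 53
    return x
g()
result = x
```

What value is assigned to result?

Step 1: Global x = 11.
Step 2: g() creates local x = 53 (shadow, not modification).
Step 3: After g() returns, global x is unchanged. result = 11

The answer is 11.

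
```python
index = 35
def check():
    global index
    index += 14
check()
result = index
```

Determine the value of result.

Step 1: index = 35 globally.
Step 2: check() modifies global index: index += 14 = 49.
Step 3: result = 49

The answer is 49.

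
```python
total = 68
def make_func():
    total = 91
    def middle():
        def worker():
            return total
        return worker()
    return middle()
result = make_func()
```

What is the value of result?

Step 1: make_func() defines total = 91. middle() and worker() have no local total.
Step 2: worker() checks local (none), enclosing middle() (none), enclosing make_func() and finds total = 91.
Step 3: result = 91

The answer is 91.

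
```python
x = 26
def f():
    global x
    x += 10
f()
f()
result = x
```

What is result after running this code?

Step 1: x = 26.
Step 2: First f(): x = 26 + 10 = 36.
Step 3: Second f(): x = 36 + 10 = 46. result = 46

The answer is 46.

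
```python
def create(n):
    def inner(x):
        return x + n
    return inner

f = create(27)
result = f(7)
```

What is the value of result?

Step 1: create(27) creates a closure that captures n = 27.
Step 2: f(7) calls the closure with x = 7, returning 7 + 27 = 34.
Step 3: result = 34

The answer is 34.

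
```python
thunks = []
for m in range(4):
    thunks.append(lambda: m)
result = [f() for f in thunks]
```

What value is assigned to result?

Step 1: All 4 lambdas share the same variable m.
Step 2: After the loop, m = 3.
Step 3: Each call returns 3. result = [3, 3, 3, 3]

The answer is [3, 3, 3, 3].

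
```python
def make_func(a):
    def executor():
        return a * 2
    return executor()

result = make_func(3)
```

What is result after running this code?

Step 1: make_func(3) binds parameter a = 3.
Step 2: executor() accesses a = 3 from enclosing scope.
Step 3: result = 3 * 2 = 6

The answer is 6.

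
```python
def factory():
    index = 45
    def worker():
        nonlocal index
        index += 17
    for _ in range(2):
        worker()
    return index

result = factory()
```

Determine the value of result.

Step 1: index = 45.
Step 2: worker() is called 2 times in a loop, each adding 17 via nonlocal.
Step 3: index = 45 + 17 * 2 = 79

The answer is 79.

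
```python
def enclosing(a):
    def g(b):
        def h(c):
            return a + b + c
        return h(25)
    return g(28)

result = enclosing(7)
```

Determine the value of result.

Step 1: a = 7, b = 28, c = 25 across three nested scopes.
Step 2: h() accesses all three via LEGB rule.
Step 3: result = 7 + 28 + 25 = 60

The answer is 60.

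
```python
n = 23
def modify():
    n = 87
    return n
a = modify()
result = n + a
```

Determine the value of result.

Step 1: Global n = 23. modify() returns local n = 87.
Step 2: a = 87. Global n still = 23.
Step 3: result = 23 + 87 = 110

The answer is 110.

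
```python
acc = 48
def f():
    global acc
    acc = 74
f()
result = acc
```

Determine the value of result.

Step 1: acc = 48 globally.
Step 2: f() declares global acc and sets it to 74.
Step 3: After f(), global acc = 74. result = 74

The answer is 74.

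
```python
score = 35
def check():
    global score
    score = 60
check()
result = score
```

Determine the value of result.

Step 1: score = 35 globally.
Step 2: check() declares global score and sets it to 60.
Step 3: After check(), global score = 60. result = 60

The answer is 60.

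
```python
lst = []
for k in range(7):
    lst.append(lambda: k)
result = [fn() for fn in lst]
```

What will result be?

Step 1: All 7 lambdas share the same variable k.
Step 2: After the loop, k = 6.
Step 3: Each call returns 6. result = [6, 6, 6, 6, 6, 6, 6]

The answer is [6, 6, 6, 6, 6, 6, 6].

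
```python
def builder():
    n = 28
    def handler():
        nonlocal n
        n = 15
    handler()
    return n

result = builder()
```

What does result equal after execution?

Step 1: builder() sets n = 28.
Step 2: handler() uses nonlocal to reassign n = 15.
Step 3: result = 15

The answer is 15.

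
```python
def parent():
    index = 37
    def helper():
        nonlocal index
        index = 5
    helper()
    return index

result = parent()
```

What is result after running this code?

Step 1: parent() sets index = 37.
Step 2: helper() uses nonlocal to reassign index = 5.
Step 3: result = 5

The answer is 5.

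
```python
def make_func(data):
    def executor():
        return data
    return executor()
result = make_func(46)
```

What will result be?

Step 1: make_func(46) binds parameter data = 46.
Step 2: executor() looks up data in enclosing scope and finds the parameter data = 46.
Step 3: result = 46

The answer is 46.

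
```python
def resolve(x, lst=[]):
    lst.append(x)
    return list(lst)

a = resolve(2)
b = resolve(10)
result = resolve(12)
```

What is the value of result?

Step 1: Default list is shared. list() creates copies for return values.
Step 2: Internal list grows: [2] -> [2, 10] -> [2, 10, 12].
Step 3: result = [2, 10, 12]

The answer is [2, 10, 12].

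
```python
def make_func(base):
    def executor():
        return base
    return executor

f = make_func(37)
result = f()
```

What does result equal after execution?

Step 1: make_func(37) creates closure capturing base = 37.
Step 2: f() returns the captured base = 37.
Step 3: result = 37

The answer is 37.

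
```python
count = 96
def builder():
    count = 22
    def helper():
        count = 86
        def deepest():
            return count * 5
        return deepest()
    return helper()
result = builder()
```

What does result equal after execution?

Step 1: deepest() looks up count through LEGB: not local, finds count = 86 in enclosing helper().
Step 2: Returns 86 * 5 = 430.
Step 3: result = 430

The answer is 430.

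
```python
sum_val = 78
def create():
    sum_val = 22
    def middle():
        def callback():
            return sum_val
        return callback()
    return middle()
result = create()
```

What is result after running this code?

Step 1: create() defines sum_val = 22. middle() and callback() have no local sum_val.
Step 2: callback() checks local (none), enclosing middle() (none), enclosing create() and finds sum_val = 22.
Step 3: result = 22

The answer is 22.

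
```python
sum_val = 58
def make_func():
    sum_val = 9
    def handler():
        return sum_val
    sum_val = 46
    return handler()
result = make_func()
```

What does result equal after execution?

Step 1: make_func() sets sum_val = 9, then later sum_val = 46.
Step 2: handler() is called after sum_val is reassigned to 46. Closures capture variables by reference, not by value.
Step 3: result = 46

The answer is 46.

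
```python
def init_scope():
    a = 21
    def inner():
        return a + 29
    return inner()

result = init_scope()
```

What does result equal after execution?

Step 1: init_scope() defines a = 21.
Step 2: inner() reads a = 21 from enclosing scope, returns 21 + 29 = 50.
Step 3: result = 50

The answer is 50.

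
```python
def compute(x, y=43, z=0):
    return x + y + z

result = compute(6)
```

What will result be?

Step 1: compute(6) uses defaults y = 43, z = 0.
Step 2: Returns 6 + 43 + 0 = 49.
Step 3: result = 49

The answer is 49.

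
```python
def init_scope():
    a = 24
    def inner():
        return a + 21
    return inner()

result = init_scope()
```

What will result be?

Step 1: init_scope() defines a = 24.
Step 2: inner() reads a = 24 from enclosing scope, returns 24 + 21 = 45.
Step 3: result = 45

The answer is 45.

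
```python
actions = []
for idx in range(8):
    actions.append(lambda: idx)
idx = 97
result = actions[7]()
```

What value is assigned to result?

Step 1: Lambdas capture the variable idx by reference, not by value.
Step 2: After the loop, idx is reassigned to 97.
Step 3: actions[7]() looks up the current idx = 97. result = 97

The answer is 97.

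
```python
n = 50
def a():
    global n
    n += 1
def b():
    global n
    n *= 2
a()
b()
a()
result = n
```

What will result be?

Step 1: n = 50.
Step 2: a(): n = 50 + 1 = 51.
Step 3: b(): n = 51 * 2 = 102.
Step 4: a(): n = 102 + 1 = 103

The answer is 103.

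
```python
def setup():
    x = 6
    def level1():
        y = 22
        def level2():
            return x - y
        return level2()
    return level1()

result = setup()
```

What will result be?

Step 1: x = 6 in setup. y = 22 in level1.
Step 2: level2() reads x = 6 and y = 22 from enclosing scopes.
Step 3: result = 6 - 22 = -16

The answer is -16.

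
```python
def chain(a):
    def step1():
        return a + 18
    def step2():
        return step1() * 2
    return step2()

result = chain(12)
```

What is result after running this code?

Step 1: chain(12) captures a = 12.
Step 2: step2() calls step1() which returns 12 + 18 = 30.
Step 3: step2() returns 30 * 2 = 60

The answer is 60.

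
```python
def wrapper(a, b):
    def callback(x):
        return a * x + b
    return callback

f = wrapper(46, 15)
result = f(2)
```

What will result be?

Step 1: wrapper(46, 15) captures a = 46, b = 15.
Step 2: f(2) computes 46 * 2 + 15 = 107.
Step 3: result = 107

The answer is 107.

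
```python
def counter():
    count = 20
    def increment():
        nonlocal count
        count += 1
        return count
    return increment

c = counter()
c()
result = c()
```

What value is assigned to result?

Step 1: counter() creates closure with count = 20.
Step 2: Each c() call increments count via nonlocal. After 2 calls: 20 + 2 = 22.
Step 3: result = 22

The answer is 22.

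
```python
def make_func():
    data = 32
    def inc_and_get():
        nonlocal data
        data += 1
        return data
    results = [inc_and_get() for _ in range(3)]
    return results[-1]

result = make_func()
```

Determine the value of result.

Step 1: data = 32.
Step 2: Three calls to inc_and_get(), each adding 1.
Step 3: Last value = 32 + 1 * 3 = 35

The answer is 35.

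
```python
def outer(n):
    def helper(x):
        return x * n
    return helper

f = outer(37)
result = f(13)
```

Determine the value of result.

Step 1: outer(37) creates a closure capturing n = 37.
Step 2: f(13) computes 13 * 37 = 481.
Step 3: result = 481

The answer is 481.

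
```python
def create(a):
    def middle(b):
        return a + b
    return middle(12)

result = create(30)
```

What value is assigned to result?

Step 1: create(30) passes a = 30.
Step 2: middle(12) has b = 12, reads a = 30 from enclosing.
Step 3: result = 30 + 12 = 42

The answer is 42.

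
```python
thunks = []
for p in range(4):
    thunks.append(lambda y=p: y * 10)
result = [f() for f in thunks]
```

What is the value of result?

Step 1: Default arg y=p captures p at each iteration.
Step 2: thunks[k] has y defaulting to k, returns k * 10.
Step 3: result = [0, 10, 20, 30]

The answer is [0, 10, 20, 30].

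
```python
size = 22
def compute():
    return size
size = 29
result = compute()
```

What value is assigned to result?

Step 1: size is first set to 22, then reassigned to 29.
Step 2: compute() is called after the reassignment, so it looks up the current global size = 29.
Step 3: result = 29

The answer is 29.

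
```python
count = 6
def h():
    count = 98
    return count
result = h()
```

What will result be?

Step 1: Global count = 6.
Step 2: h() creates local count = 98, shadowing the global.
Step 3: Returns local count = 98. result = 98

The answer is 98.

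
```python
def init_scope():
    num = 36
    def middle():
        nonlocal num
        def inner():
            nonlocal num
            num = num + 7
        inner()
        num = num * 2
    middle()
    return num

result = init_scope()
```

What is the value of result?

Step 1: num = 36.
Step 2: inner() adds 7: num = 36 + 7 = 43.
Step 3: middle() doubles: num = 43 * 2 = 86.
Step 4: result = 86

The answer is 86.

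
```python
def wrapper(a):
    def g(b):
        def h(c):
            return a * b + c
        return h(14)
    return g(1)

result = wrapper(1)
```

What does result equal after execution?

Step 1: a = 1, b = 1, c = 14.
Step 2: h() computes a * b + c = 1 * 1 + 14 = 15.
Step 3: result = 15

The answer is 15.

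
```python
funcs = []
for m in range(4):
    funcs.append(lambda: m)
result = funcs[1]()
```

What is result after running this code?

Step 1: The loop creates 4 lambdas, all referencing the same variable m.
Step 2: After the loop, m = 3 (final value).
Step 3: funcs[1]() looks up m at call time and finds 3. This is the late binding gotcha. result = 3

The answer is 3.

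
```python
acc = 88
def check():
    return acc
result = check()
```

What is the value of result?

Step 1: acc = 88 is defined in the global scope.
Step 2: check() looks up acc. No local acc exists, so Python checks the global scope via LEGB rule and finds acc = 88.
Step 3: result = 88

The answer is 88.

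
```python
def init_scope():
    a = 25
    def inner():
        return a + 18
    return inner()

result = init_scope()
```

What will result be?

Step 1: init_scope() defines a = 25.
Step 2: inner() reads a = 25 from enclosing scope, returns 25 + 18 = 43.
Step 3: result = 43

The answer is 43.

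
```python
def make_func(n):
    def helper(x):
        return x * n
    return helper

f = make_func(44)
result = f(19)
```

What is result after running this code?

Step 1: make_func(44) creates a closure capturing n = 44.
Step 2: f(19) computes 19 * 44 = 836.
Step 3: result = 836

The answer is 836.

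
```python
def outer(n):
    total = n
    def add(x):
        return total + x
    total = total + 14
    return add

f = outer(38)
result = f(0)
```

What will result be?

Step 1: outer(38) sets total = 38, then total = 38 + 14 = 52.
Step 2: Closures capture by reference, so add sees total = 52.
Step 3: f(0) returns 52 + 0 = 52

The answer is 52.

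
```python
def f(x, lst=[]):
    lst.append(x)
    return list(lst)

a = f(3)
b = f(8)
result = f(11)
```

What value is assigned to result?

Step 1: Default list is shared. list() creates copies for return values.
Step 2: Internal list grows: [3] -> [3, 8] -> [3, 8, 11].
Step 3: result = [3, 8, 11]

The answer is [3, 8, 11].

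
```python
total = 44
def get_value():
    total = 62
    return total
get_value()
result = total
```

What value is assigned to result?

Step 1: total = 44 globally.
Step 2: get_value() creates a LOCAL total = 62 (no global keyword!).
Step 3: The global total is unchanged. result = 44

The answer is 44.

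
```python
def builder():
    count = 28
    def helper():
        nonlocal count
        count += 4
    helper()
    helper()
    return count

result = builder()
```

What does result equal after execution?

Step 1: count starts at 28.
Step 2: helper() is called 2 times, each adding 4.
Step 3: count = 28 + 4 * 2 = 36

The answer is 36.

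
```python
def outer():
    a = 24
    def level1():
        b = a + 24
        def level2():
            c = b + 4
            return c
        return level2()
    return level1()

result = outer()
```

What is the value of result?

Step 1: a = 24. b = a + 24 = 48.
Step 2: c = b + 4 = 48 + 4 = 52.
Step 3: result = 52

The answer is 52.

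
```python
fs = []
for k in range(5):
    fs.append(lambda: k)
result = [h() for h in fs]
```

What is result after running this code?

Step 1: All 5 lambdas share the same variable k.
Step 2: After the loop, k = 4.
Step 3: Each call returns 4. result = [4, 4, 4, 4, 4]

The answer is [4, 4, 4, 4, 4].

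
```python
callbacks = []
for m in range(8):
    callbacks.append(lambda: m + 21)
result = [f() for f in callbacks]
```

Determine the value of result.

Step 1: All lambdas capture m by reference. After the loop, m = 7.
Step 2: Each call returns 7 + 21 = 28.
Step 3: result = [28, 28, 28, 28, 28, 28, 28, 28]

The answer is [28, 28, 28, 28, 28, 28, 28, 28].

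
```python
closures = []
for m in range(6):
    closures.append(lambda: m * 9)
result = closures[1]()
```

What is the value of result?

Step 1: All lambdas reference the same variable m (late binding).
Step 2: After the loop, m = 5. Every lambda returns m * 9.
Step 3: closures[1]() = 5 * 9 = 45

The answer is 45.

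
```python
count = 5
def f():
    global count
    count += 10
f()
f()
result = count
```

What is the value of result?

Step 1: count = 5.
Step 2: First f(): count = 5 + 10 = 15.
Step 3: Second f(): count = 15 + 10 = 25. result = 25

The answer is 25.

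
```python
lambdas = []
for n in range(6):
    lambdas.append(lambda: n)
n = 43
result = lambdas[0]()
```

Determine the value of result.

Step 1: Lambdas capture the variable n by reference, not by value.
Step 2: After the loop, n is reassigned to 43.
Step 3: lambdas[0]() looks up the current n = 43. result = 43

The answer is 43.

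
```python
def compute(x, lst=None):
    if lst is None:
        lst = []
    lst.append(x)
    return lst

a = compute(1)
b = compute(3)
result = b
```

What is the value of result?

Step 1: None default with guard creates a NEW list each call.
Step 2: a = [1] (fresh list). b = [3] (another fresh list).
Step 3: result = [3] (this is the fix for mutable default)

The answer is [3].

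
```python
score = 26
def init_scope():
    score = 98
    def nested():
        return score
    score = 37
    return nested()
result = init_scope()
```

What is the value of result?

Step 1: init_scope() sets score = 98, then later score = 37.
Step 2: nested() is called after score is reassigned to 37. Closures capture variables by reference, not by value.
Step 3: result = 37

The answer is 37.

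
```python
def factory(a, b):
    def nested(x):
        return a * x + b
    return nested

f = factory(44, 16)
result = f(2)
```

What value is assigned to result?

Step 1: factory(44, 16) captures a = 44, b = 16.
Step 2: f(2) computes 44 * 2 + 16 = 104.
Step 3: result = 104

The answer is 104.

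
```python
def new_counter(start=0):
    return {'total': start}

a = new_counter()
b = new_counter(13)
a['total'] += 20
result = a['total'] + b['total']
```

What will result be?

Step 1: new_counter() returns a new dict each call (immutable default 0).
Step 2: a = {'total': 0}, b = {'total': 13}.
Step 3: a['total'] += 20 = 20. result = 20 + 13 = 33

The answer is 33.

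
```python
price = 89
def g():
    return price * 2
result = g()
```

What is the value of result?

Step 1: price = 89 is defined globally.
Step 2: g() looks up price from global scope = 89, then computes 89 * 2 = 178.
Step 3: result = 178

The answer is 178.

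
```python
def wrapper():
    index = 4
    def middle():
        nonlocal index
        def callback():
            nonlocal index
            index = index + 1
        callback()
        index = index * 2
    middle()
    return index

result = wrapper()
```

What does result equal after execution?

Step 1: index = 4.
Step 2: callback() adds 1: index = 4 + 1 = 5.
Step 3: middle() doubles: index = 5 * 2 = 10.
Step 4: result = 10

The answer is 10.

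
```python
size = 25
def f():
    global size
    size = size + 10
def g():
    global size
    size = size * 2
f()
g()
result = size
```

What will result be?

Step 1: size = 25.
Step 2: f() adds 10: size = 25 + 10 = 35.
Step 3: g() doubles: size = 35 * 2 = 70.
Step 4: result = 70

The answer is 70.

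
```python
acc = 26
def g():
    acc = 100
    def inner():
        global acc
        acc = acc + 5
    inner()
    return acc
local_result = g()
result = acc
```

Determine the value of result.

Step 1: Global acc = 26. g() creates local acc = 100.
Step 2: inner() declares global acc and adds 5: global acc = 26 + 5 = 31.
Step 3: g() returns its local acc = 100 (unaffected by inner).
Step 4: result = global acc = 31

The answer is 31.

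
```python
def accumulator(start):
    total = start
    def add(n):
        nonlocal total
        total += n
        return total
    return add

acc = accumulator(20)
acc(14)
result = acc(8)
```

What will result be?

Step 1: accumulator(20) creates closure with total = 20.
Step 2: First acc(14): total = 20 + 14 = 34.
Step 3: Second acc(8): total = 34 + 8 = 42. result = 42

The answer is 42.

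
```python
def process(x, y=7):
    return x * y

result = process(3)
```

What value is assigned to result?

Step 1: process(3) uses default y = 7.
Step 2: Returns 3 * 7 = 21.
Step 3: result = 21

The answer is 21.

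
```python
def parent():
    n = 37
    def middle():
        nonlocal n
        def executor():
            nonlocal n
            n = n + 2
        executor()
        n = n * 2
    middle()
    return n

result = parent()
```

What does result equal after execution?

Step 1: n = 37.
Step 2: executor() adds 2: n = 37 + 2 = 39.
Step 3: middle() doubles: n = 39 * 2 = 78.
Step 4: result = 78

The answer is 78.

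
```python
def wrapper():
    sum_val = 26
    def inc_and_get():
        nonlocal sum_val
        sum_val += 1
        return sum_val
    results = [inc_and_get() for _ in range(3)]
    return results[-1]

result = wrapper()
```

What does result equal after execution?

Step 1: sum_val = 26.
Step 2: Three calls to inc_and_get(), each adding 1.
Step 3: Last value = 26 + 1 * 3 = 29

The answer is 29.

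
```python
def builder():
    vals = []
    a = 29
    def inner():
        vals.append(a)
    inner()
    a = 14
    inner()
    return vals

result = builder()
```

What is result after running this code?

Step 1: a = 29. inner() appends current a to vals.
Step 2: First inner(): appends 29. Then a = 14.
Step 3: Second inner(): appends 14 (closure sees updated a). result = [29, 14]

The answer is [29, 14].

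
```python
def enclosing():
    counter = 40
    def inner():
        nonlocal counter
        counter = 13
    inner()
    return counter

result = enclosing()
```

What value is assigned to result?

Step 1: enclosing() sets counter = 40.
Step 2: inner() uses nonlocal to reassign counter = 13.
Step 3: result = 13

The answer is 13.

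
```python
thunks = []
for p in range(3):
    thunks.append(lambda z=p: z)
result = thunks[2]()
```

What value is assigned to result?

Step 1: Default argument z=p captures p's value at each iteration.
Step 2: thunks[2] captured z = 2 when p was 2.
Step 3: result = 2

The answer is 2.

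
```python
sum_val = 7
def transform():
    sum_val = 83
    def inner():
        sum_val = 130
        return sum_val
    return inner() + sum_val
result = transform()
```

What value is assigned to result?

Step 1: transform() has local sum_val = 83. inner() has local sum_val = 130.
Step 2: inner() returns its local sum_val = 130.
Step 3: transform() returns 130 + its own sum_val (83) = 213

The answer is 213.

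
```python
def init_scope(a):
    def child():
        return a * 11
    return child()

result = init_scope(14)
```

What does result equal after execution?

Step 1: init_scope(14) binds parameter a = 14.
Step 2: child() accesses a = 14 from enclosing scope.
Step 3: result = 14 * 11 = 154

The answer is 154.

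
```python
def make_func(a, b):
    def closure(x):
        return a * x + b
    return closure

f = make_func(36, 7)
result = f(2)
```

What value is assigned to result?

Step 1: make_func(36, 7) captures a = 36, b = 7.
Step 2: f(2) computes 36 * 2 + 7 = 79.
Step 3: result = 79

The answer is 79.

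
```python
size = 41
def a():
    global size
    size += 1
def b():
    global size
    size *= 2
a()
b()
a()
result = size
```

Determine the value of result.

Step 1: size = 41.
Step 2: a(): size = 41 + 1 = 42.
Step 3: b(): size = 42 * 2 = 84.
Step 4: a(): size = 84 + 1 = 85

The answer is 85.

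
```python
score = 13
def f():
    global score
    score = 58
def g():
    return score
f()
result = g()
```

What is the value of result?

Step 1: score = 13.
Step 2: f() sets global score = 58.
Step 3: g() reads global score = 58. result = 58

The answer is 58.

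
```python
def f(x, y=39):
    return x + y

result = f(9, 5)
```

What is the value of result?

Step 1: f(9, 5) overrides default y with 5.
Step 2: Returns 9 + 5 = 14.
Step 3: result = 14

The answer is 14.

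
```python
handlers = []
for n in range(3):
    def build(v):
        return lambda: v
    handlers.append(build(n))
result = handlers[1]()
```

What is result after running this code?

Step 1: build(n) creates a new scope capturing v = n at call time.
Step 2: handlers[1] = build(1), so its lambda captures v = 1.
Step 3: result = 1 (closure factory fixes late binding)

The answer is 1.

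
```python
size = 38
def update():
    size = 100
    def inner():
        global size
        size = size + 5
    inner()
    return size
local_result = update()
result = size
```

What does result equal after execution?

Step 1: Global size = 38. update() creates local size = 100.
Step 2: inner() declares global size and adds 5: global size = 38 + 5 = 43.
Step 3: update() returns its local size = 100 (unaffected by inner).
Step 4: result = global size = 43

The answer is 43.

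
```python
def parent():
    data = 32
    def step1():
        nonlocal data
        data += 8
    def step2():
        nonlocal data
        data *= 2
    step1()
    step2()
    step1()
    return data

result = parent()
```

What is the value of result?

Step 1: data = 32.
Step 2: step1(): data = 32 + 8 = 40.
Step 3: step2(): data = 40 * 2 = 80.
Step 4: step1(): data = 80 + 8 = 88. result = 88

The answer is 88.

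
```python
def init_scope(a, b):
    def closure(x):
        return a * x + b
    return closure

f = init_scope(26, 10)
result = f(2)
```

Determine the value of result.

Step 1: init_scope(26, 10) captures a = 26, b = 10.
Step 2: f(2) computes 26 * 2 + 10 = 62.
Step 3: result = 62

The answer is 62.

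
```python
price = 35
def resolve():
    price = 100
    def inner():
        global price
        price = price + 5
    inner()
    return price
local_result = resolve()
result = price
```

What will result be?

Step 1: Global price = 35. resolve() creates local price = 100.
Step 2: inner() declares global price and adds 5: global price = 35 + 5 = 40.
Step 3: resolve() returns its local price = 100 (unaffected by inner).
Step 4: result = global price = 40

The answer is 40.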